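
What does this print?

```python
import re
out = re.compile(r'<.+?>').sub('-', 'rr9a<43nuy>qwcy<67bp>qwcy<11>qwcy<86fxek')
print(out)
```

rr9a-qwcy-qwcy-qwcy<86fxek

With the lazy modifier that quantifier settles for the fewest repetitions that let the rest of the pattern succeed (the atoms after it are unaffected and can still be greedy).
Matches: at [4:11] → '<43nuy>'; at [15:21] → '<67bp>'; at [25:29] → '<11>'.
Every occurrence is swapped for '-'.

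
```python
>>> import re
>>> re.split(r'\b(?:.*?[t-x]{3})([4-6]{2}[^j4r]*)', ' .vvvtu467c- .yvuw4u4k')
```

[' .', '467c- .yvuw', '4u4k']

Pattern: a word boundary (`\b`, zero-width); then zero or more of any character (lazy), then exactly 3 of a character in [t-x] (non-capturing group); then exactly 2 of a character in [4-6], then zero or more of any character except [j4r] (captured).
Matches to split on: at [2:18] → 'vvvtu467c- .yvuw'.
Because the pattern has a capturing group, `split` also inserts each captured text between the pieces.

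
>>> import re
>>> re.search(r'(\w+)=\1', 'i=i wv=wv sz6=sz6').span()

(0, 3)

`\1` has to match the exact text group 1 already captured.
The match spans [0:3] → 'i=i'.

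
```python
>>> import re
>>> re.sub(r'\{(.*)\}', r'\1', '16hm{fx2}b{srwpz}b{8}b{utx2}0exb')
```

'16hmfx2}b{srwpz}b{8}b{utx20exb'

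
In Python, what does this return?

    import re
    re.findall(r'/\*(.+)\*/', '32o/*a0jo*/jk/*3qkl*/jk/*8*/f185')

Matches: at [3:28] match '/*a0jo*/jk/*3qkl*/jk/*8*/', group 1 = 'a0jo*/jk/*3qkl*/jk/*8'.
One capturing group, so `findall` returns just the captured substring from the one match — 1 in all.

['a0jo*/jk/*3qkl*/jk/*8']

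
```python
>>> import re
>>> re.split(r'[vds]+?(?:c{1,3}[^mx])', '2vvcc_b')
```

['2', 'b']

This matches one or more of one of [vds] (lazy); then 1 to 3 of a literal 'c', then any character except [mx] (non-capturing group).
Matches to split on: at [1:6] → 'vvcc_'.
`split` removes every match and returns the 2 fragments in between.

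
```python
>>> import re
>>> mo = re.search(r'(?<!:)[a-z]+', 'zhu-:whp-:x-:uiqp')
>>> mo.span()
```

Because the assertion is negative and zero-width, positions next to the forbidden text are skipped.
Unlike `match`, `search` isn't anchored — it looks for the pattern anywhere in the string.
The match spans [0:3] → 'zhu'.

(0, 3)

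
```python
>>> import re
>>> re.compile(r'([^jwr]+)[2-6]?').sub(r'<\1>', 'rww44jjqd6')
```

'rww<44>jj<qd6>'

This matches one or more of any character except [jwr] (captured); then optionally a character in [2-6].
Matches: at [3:5] → '44'; at [7:10] → 'qd6'.
The replacement refers to a captured group, so each match is rewritten using its own captured text.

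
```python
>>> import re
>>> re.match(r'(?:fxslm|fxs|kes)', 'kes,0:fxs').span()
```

`re.match` only tries the pattern at the start of the string.
The match spans [0:3] → 'kes'.

(0, 3)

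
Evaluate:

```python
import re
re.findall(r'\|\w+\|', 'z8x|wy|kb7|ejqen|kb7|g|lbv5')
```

`findall` yields the raw match text (3 of them) because the pattern has no groups.

['|wy|', '|ejqen|', '|g|']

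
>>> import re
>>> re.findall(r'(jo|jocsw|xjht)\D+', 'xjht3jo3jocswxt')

['jo']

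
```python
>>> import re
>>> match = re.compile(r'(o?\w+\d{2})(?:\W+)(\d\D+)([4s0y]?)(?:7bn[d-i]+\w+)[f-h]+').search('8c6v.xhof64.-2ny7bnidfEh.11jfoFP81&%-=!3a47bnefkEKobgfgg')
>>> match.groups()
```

Pattern: optionally the literal 'o', then one or more of a word character, then exactly 2 of a digit (captured); then one or more of a non-word character (non-capturing group); then a digit, then one or more of a non-digit (captured); then optionally one of [4s0y] (captured); then the literal '7bn', then one or more of a character in [d-i], then one or more of a word character (non-capturing group); then one or more of a character in [f-h].
`re.search` scans for the first position where the pattern succeeds.
The match spans [5:24] → 'xhof64.-2ny7bnidfEh'.
Captured: group 1 = 'xhof64', group 2 = '2ny', group 3 = ''.

('xhof64', '2ny', '')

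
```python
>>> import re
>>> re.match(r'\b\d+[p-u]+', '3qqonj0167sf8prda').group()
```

'3qq'

`match` is anchored at position 0; if the pattern doesn't fit there, it returns None.
The match spans [0:3] → '3qq'.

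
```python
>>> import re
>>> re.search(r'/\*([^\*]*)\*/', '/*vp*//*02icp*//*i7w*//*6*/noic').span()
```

`re.search` scans for the first position where the pattern succeeds.
The match spans [0:6] → '/*vp*/'.
Captured: group 1 = 'vp'.

(0, 6)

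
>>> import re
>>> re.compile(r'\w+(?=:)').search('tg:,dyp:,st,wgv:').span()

(0, 2)

The lookaround is zero-width — it requires the adjacent text to match without consuming it, so the asserted text isn't part of the match.
`search` walks the string left to right and returns the first match it finds.
The match spans [0:2] → 'tg'.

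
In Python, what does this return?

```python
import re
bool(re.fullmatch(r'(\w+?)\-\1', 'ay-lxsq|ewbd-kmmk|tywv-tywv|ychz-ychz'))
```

After group 1 captures some text, `\1` only succeeds where that same text appears again.
For `fullmatch`, every character of the input must be accounted for by the pattern.
Here the pattern can't cover the whole string, so the call returns None, and `bool(None)` is False.

False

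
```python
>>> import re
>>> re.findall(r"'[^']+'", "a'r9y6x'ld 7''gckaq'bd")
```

Since nothing is captured, `findall` lists the 2 matched substrings directly.

["'r9y6x'", "'gckaq'"]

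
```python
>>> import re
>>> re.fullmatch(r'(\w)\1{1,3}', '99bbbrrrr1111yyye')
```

The backreference `\1` re-matches whatever the first group consumed, character for character.
`re.fullmatch` is like wrapping the pattern in `^…$` (in single-line mode).
Here the string isn't matched end-to-end, so the call returns None.

None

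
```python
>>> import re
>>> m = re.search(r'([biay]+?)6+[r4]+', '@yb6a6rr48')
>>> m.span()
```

(4, 9)

Pattern: one or more of one of [biay] (lazy) (captured); then one or more of a literal '6'; then one or more of one of [r4].
The match spans [4:9] → 'a6rr4'.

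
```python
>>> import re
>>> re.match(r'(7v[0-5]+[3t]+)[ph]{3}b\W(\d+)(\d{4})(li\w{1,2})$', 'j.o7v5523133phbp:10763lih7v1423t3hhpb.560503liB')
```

None

`match` is anchored at position 0; if the pattern doesn't fit there, it returns None.
Here position 0 doesn't satisfy it, so the call returns None.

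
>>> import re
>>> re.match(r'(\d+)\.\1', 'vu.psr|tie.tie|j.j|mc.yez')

A backreference is literal: `\1` must see the identical characters the first group matched.
`re.match` won't scan ahead — the pattern has to work from the very first character.
Here position 0 doesn't satisfy it, so the call returns None.

None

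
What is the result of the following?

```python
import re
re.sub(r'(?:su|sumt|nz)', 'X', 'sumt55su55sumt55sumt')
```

Alternation isn't longest-match — the leftmost alternative that fits at this position is chosen.
Every occurrence is swapped for 'X'.

'Xmt55X55Xmt55Xmt'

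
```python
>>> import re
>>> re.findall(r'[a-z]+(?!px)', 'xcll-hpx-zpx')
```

['xcll', 'hpx', 'zpx']

The negative lookaround is zero-width — it rules out positions where the adjacent text would match, without consuming anything.
Matches: at [0:4] → 'xcll'; at [5:8] → 'hpx'; at [9:12] → 'zpx'.
No capturing groups, so `findall` returns the 3 full match strings.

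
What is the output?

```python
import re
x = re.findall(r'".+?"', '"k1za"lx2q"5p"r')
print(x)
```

A `+?`/`*?`/`{m,n}?` starts at its minimum and grows only as far as needed for what follows to match.
Matches: at [0:6] → '"k1za"'; at [10:14] → '"5p"'.
No capturing groups, so `findall` returns the 2 full match strings.

['"k1za"', '"5p"']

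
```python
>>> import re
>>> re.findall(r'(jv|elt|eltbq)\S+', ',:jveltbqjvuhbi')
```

['jv']

One capturing group, so `findall` returns just the captured substring from the one match — 1 in all.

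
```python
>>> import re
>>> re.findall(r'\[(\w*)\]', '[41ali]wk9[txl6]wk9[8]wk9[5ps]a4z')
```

['41ali', 'txl6', '8', '5ps']

Matches: at [0:7] match '[41ali]', group 1 = '41ali'; at [10:16] match '[txl6]', group 1 = 'txl6'; at [19:22] match '[8]', group 1 = '8'; at [25:30] match '[5ps]', group 1 = '5ps'.
Because there's exactly one group, `findall` drops the full match and keeps group 1 from each hit.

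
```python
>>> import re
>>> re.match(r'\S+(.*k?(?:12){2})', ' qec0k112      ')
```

None

`re.match` won't scan ahead — the pattern has to work from the very first character.
Here the string doesn't start with a match, so the call returns None.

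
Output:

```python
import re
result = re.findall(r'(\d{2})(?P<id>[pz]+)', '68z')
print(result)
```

[('68', 'z')]

The pattern matches exactly 2 of a digit (captured); then one or more of one of [pz] (captured as 'id').
Scanning left to right: at [0:3] match '68z', groups = ('68', 'z').
2 groups means the one result is a tuple of 2 captured strings — 1 here.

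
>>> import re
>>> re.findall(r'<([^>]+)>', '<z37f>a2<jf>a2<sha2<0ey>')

['z37f', 'jf', 'sha2<0ey']

Matches: at [0:6] match '<z37f>', group 1 = 'z37f'; at [8:12] match '<jf>', group 1 = 'jf'; at [14:24] match '<sha2<0ey>', group 1 = 'sha2<0ey'.
One capturing group, so `findall` returns just the captured substring from each match — 3 in all.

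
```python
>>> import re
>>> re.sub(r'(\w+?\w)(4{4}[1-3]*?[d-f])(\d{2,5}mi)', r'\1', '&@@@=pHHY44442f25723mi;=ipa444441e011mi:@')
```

Pattern: one or more of a word character (lazy), then a word character (captured); then exactly 4 of the literal '4', then zero or more of a character in [1-3] (lazy), then a character in [d-f] (captured); then 2 to 5 of a digit, then the literal 'mi' (captured).
Each match is replaced using the text its own group 1 captured.

'&@@@=pHHY;=ipa4:@'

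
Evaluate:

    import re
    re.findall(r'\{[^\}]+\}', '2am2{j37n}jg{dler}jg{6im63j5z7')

Matches: at [4:10] → '{j37n}'; at [12:18] → '{dler}'.
With no groups in the pattern, `findall` gives back each whole match — 2 here.

['{j37n}', '{dler}']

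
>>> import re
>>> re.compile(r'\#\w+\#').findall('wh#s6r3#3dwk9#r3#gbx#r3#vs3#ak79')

['#s6r3#', '#r3#', '#r3#']

No capturing groups, so `findall` returns the 3 full match strings.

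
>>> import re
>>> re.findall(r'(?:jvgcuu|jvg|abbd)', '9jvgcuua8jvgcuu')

`|` is ordered: at each position the engine commits to the first alternative that works.
`findall` yields the raw match text (2 of them) because the pattern has no groups.

['jvgcuu', 'jvgcuu']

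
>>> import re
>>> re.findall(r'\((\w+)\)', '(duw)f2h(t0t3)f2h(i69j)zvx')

With a single group, `findall` returns only what that group captured — 3 items.

['duw', 't0t3', 'i69j']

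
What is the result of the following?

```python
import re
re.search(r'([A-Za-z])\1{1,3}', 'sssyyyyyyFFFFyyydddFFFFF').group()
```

`\1` is not a pattern — it's the concrete string captured by group 1, re-applied verbatim.
The match spans [0:3] → 'sss'.

'sss'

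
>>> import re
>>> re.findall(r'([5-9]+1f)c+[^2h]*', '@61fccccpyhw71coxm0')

['61f']

One capturing group, so `findall` returns just the captured substring from the one match — 1 in all.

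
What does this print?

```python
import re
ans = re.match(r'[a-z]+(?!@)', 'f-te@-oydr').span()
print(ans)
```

(0, 1)

`match` is anchored at position 0; if the pattern doesn't fit there, it returns None.
The match spans [0:1] → 'f'.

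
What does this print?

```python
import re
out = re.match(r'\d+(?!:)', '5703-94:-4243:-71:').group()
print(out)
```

Because the assertion is negative and zero-width, positions next to the forbidden text are skipped.
With `match`, the pattern is implicitly anchored at the beginning.
The match spans [0:4] → '5703'.

5703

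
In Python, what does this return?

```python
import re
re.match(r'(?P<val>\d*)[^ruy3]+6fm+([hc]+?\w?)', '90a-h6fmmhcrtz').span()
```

(0, 11)

The pattern matches zero or more of a digit (captured as 'val'); then one or more of any character except [ruy3], then the literal '6f', then one or more of a literal 'm'; then one or more of one of [hc] (lazy), then optionally a word character (captured).
The `?` after the quantifier makes it lazy — it takes as little as possible before letting the rest of the pattern try.
`match` is anchored at position 0; if the pattern doesn't fit there, it returns None.
The match spans [0:11] → '90a-h6fmmhc'.
Captured: group 1 = '90', group 2 = 'hc'.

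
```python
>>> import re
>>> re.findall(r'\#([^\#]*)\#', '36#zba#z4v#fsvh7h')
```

One capturing group, so `findall` returns just the captured substring from the one match — 1 in all.

['zba']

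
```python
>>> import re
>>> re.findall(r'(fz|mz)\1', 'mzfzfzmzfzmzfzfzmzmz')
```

After group 1 captures some text, `\1` only succeeds where that same text appears again.
With a single group, `findall` returns only what that group captured — 3 items.

['fz', 'fz', 'mz']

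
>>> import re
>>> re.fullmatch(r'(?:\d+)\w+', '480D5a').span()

`fullmatch` succeeds only if the pattern covers the string from start to end.
The match spans [0:6] → '480D5a'.

(0, 6)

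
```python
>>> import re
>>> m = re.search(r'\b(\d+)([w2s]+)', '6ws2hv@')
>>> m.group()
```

'6ws2'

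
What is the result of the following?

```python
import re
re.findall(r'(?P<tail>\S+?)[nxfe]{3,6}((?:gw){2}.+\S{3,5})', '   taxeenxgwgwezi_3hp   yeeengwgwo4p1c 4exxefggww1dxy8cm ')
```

[('ta', 'gwgwezi_3hp   yeeengwgwo4p1c 4exxefggww1dxy8cm')]

The pattern matches one or more of a non-whitespace character (lazy) (captured as 'tail'); then 3 to 6 of one of [nxfe]; then the literal 'gw' repeated 2 times, then one or more of any character, then 3 to 5 of a non-whitespace character (captured).
Walking the string: at [3:56] match 'taxeenxgwgwezi_3hp   yeeengwgwo4p1c 4exxefggww1dxy8cm', groups = ('ta', 'gwgwezi_3hp   yeeengwgwo4p1c 4exxefggww1dxy8cm').
Multiple groups make `findall` return tuples — one 2-tuple for the one match.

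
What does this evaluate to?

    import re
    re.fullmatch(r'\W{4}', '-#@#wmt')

The pattern matches exactly 4 of a non-word character.
`fullmatch` succeeds only if the pattern covers the string from start to end.
Here there's no way to consume every character, so the call returns None.

None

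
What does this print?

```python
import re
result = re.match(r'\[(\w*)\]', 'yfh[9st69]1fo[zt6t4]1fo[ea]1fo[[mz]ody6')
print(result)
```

`match` is anchored at position 0; if the pattern doesn't fit there, it returns None.
Here position 0 doesn't satisfy it, so the call returns None.

None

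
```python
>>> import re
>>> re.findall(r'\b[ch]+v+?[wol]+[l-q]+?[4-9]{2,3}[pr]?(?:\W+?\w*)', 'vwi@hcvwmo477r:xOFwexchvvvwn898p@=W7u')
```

The pattern matches a word boundary (`\b`, zero-width); then one or more of one of [ch]; then one or more of a literal 'v' (lazy); then one or more of one of [wol]; then one or more of a character in [l-q] (lazy), then 2 to 3 of a character in [4-9], then optionally one of [pr]; then one or more of a non-word character (lazy), then zero or more of a word character (non-capturing group).
Scanning left to right: at [4:32] → 'hcvwmo477r:xOFwexchvvvwn898p'.
No capturing groups, so `findall` returns the 1 full match string.

['hcvwmo477r:xOFwexchvvvwn898p']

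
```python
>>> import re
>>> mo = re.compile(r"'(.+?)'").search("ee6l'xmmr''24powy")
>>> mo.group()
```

"'xmmr'"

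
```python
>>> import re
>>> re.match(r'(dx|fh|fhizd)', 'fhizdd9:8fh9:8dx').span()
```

With `match`, the pattern is implicitly anchored at the beginning.
The match spans [0:2] → 'fh'.

(0, 2)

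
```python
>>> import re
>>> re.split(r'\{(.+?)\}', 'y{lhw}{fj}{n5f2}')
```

['y', 'lhw', '', 'fj', '', 'n5f2', '']

A `+?`/`*?`/`{m,n}?` starts at its minimum and grows only as far as needed for what follows to match.
Because the pattern has a capturing group, `split` also inserts each captured text between the pieces.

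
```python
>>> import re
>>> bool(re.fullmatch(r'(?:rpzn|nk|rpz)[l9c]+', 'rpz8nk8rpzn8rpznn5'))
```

False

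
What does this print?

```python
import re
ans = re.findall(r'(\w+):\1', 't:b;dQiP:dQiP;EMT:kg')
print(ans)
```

The backreference `\1` re-matches whatever the first group consumed, character for character.
With a single group, `findall` returns only what that group captured — 1 item.

['dQiP']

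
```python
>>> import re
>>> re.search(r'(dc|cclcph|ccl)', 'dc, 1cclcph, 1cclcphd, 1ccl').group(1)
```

The match spans [0:2] → 'dc'.
Captured: group 1 = 'dc'.

'dc'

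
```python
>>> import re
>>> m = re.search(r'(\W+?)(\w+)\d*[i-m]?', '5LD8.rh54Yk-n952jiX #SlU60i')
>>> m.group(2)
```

This matches one or more of a non-word character (lazy) (captured); then one or more of a word character (captured); then zero or more of a digit, then optionally a character in [i-m].
`search` walks the string left to right and returns the first match it finds.
The match spans [4:11] → '.rh54Yk'.
Captured: group 1 = '.', group 2 = 'rh54Yk'.

'rh54Yk'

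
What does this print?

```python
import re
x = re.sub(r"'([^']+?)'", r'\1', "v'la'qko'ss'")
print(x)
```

vlaqkoss

Matches: at [1:5] → "'la'"; at [8:12] → "'ss'".
The replacement refers to a captured group, so each match is rewritten using its own captured text.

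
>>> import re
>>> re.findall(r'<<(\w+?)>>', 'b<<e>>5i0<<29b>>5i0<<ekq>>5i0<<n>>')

['e', '29b', 'ekq', 'n']

With a single group, `findall` returns only what that group captured — 4 items.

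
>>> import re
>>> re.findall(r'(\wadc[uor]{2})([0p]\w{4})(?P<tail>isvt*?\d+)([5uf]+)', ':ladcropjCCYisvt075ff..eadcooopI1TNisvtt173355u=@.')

[('ladcro', 'pjCCY', 'isvt075', 'ff')]

4 groups means the one result is a tuple of 4 captured strings — 1 here.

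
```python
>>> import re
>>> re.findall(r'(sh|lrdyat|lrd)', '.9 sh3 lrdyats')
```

['sh', 'lrdyat']

Branches in `(...|...)` are attempted left-to-right; the first branch that allows the whole pattern to succeed is taken.
Because there's exactly one group, `findall` drops the full match and keeps group 1 from each hit.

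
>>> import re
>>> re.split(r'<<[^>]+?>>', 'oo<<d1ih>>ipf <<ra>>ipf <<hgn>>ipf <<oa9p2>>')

Matches to split on: at [2:10] → '<<d1ih>>'; at [14:20] → '<<ra>>'; at [24:31] → '<<hgn>>'; at [35:44] → '<<oa9p2>>'.
Splitting on the pattern gives 5 pieces.

['oo', 'ipf ', 'ipf ', 'ipf ', '']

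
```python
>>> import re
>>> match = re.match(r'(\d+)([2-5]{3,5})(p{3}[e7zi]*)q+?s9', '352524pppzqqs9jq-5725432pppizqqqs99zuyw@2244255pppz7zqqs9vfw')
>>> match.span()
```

The pattern matches one or more of a digit (captured); then 3 to 5 of a character in [2-5] (captured); then exactly 3 of the literal 'p', then zero or more of one of [e7zi] (captured); then one or more of a literal 'q' (lazy), then the literal 's9'.
With `match`, the pattern is implicitly anchored at the beginning.
The match spans [0:14] → '352524pppzqqs9'.
Captured: group 1 = '352', group 2 = '524', group 3 = 'pppz'.

(0, 14)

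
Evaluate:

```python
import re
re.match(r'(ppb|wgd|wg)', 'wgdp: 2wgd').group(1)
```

'wgd'

The match spans [0:3] → 'wgd'.
Captured: group 1 = 'wgd'.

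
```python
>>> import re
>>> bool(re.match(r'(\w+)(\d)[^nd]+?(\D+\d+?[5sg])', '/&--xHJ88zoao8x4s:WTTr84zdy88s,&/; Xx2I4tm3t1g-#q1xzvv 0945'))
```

`match` is anchored at position 0; if the pattern doesn't fit there, it returns None.
Here position 0 doesn't satisfy it, so the call returns None, and `bool(None)` is False.

False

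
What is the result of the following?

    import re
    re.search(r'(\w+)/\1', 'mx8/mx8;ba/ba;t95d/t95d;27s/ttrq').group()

`\1` is not a pattern — it's the concrete string captured by group 1, re-applied verbatim.
Unlike `match`, `search` isn't anchored — it looks for the pattern anywhere in the string.
The match spans [0:7] → 'mx8/mx8'.
Captured: group 1 = 'mx8'.

'mx8/mx8'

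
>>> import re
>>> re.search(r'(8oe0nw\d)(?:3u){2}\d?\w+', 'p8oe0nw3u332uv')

None

Here nothing in the string fits, so the call returns None.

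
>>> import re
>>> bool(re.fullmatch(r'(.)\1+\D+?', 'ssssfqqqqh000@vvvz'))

`re.fullmatch` requires the pattern to consume the entire string.
Here there's no way to consume every character, so the call returns None, and `bool(None)` is False.

False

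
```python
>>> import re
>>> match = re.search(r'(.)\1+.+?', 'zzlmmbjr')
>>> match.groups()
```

`\1` has to match the exact text group 1 already captured.
`search` walks the string left to right and returns the first match it finds.
The match spans [0:3] → 'zzl'.
Captured: group 1 = 'z'.

('z',)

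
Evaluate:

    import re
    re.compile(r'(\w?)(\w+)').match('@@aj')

With `match`, the pattern is implicitly anchored at the beginning.
Here the string doesn't start with a match, so the call returns None.

None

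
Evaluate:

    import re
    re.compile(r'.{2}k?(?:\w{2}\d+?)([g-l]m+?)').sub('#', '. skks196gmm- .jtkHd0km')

Pattern: exactly 2 of any character, then optionally the literal 'k'; then exactly 2 of a word character, then one or more of a digit (lazy) (non-capturing group); then a character in [g-l], then one or more of the literal 'm' (lazy) (captured).
With the lazy modifier that quantifier settles for the fewest repetitions that let the rest of the pattern succeed (the atoms after it are unaffected and can still be greedy).
Matches: at [1:11] → ' skks196gm'; at [15:23] → 'jtkHd0km'.
Every occurrence is swapped for '#'.

'.#m- .#'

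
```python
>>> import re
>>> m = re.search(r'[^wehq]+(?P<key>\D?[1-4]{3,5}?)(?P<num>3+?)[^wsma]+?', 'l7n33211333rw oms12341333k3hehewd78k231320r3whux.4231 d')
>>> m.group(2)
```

'3'

The pattern matches one or more of any character except [wehq]; then optionally a non-digit, then 3 to 5 of a character in [1-4] (lazy) (captured as 'key'); then one or more of a literal '3' (lazy) (captured as 'num'); then one or more of any character except [wsma] (lazy).
`re.search` scans for the first position where the pattern succeeds.
The match spans [0:12] → 'l7n33211333r'.
Captured: group 1 = '133', group 2 = '3'.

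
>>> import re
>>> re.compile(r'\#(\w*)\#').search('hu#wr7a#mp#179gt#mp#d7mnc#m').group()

`search` walks the string left to right and returns the first match it finds.
The match spans [2:8] → '#wr7a#'.
Captured: group 1 = 'wr7a'.

'#wr7a#'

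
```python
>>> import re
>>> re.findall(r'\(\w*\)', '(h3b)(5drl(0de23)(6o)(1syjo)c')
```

['(h3b)', '(0de23)', '(6o)', '(1syjo)']

Scanning left to right: at [0:5] → '(h3b)'; at [10:17] → '(0de23)'; at [17:21] → '(6o)'; at [21:28] → '(1syjo)'.
No capturing groups, so `findall` returns the 4 full match strings.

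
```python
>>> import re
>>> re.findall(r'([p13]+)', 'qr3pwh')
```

['3p']

With a single group, `findall` returns only what that group captured — 1 item.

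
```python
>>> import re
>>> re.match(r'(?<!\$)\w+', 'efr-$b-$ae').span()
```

(0, 3)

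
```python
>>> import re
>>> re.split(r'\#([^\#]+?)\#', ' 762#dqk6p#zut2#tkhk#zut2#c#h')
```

[' 762', 'dqk6p', 'zut2', 'tkhk', 'zut2', 'c', 'h']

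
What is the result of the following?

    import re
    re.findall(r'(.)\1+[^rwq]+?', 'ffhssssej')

['f', 's']

`\1` has to match the exact text group 1 already captured.
`findall` collects group 1 from each match (2 total).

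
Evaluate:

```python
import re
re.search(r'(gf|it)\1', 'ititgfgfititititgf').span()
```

`\1` has to match the exact text group 1 already captured.
The match spans [0:4] → 'itit'.

(0, 4)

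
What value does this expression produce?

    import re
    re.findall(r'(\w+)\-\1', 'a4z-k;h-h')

The backreference `\1` re-matches whatever the first group consumed, character for character.
Scanning left to right: at [6:9] match 'h-h', group 1 = 'h'.
`findall` collects group 1 from the one match (1 total).

['h']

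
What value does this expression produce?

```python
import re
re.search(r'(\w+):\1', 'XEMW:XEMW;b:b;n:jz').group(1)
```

'XEMW'

The match spans [0:9] → 'XEMW:XEMW'.
Captured: group 1 = 'XEMW'.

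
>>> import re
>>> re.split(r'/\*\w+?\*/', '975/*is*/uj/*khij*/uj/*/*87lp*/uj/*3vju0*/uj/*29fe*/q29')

['975', 'uj', 'uj/*', 'uj', 'uj', 'q29']

Splitting on the pattern gives 6 pieces.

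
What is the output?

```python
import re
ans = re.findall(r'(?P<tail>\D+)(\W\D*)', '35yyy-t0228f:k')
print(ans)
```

`findall` packs the 2 group values into a tuple for every match.

[('yyy', '-t'), ('f', ':k')]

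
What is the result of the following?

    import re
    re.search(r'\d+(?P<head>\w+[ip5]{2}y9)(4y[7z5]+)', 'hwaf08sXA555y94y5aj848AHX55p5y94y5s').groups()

('sXA555y94y5aj848AHX55p5y9', '4y5')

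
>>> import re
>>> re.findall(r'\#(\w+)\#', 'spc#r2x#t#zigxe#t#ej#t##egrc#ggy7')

With a single group, `findall` returns only what that group captured — 4 items.

['r2x', 'zigxe', 'ej', 'egrc']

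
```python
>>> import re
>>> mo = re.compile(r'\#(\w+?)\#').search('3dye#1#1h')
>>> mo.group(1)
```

'1'

`re.search` tries every starting position until one works.
The match spans [4:7] → '#1#'.
Captured: group 1 = '1'.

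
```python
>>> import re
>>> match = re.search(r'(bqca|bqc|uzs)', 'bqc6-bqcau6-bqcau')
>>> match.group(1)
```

Unlike `match`, `search` isn't anchored — it looks for the pattern anywhere in the string.
The match spans [0:3] → 'bqc'.
Captured: group 1 = 'bqc'.

'bqc'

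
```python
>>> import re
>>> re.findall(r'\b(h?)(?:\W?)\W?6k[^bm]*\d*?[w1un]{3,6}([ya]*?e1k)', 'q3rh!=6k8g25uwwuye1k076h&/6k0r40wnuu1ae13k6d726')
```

Pattern: a word boundary (`\b`, zero-width); then optionally a literal 'h' (captured); then optionally a non-word character (non-capturing group); then optionally a non-word character, then the literal '6k', then zero or more of any character except [bm]; then zero or more of a digit (lazy), then 3 to 6 of one of [w1un]; then zero or more of one of [ya] (lazy), then the literal 'e1k' (captured).
Walking the string: at [4:20] match '!=6k8g25uwwuye1k', groups = ('', 'ye1k').
`findall` packs the 2 group values into a tuple for every match.

[('', 'ye1k')]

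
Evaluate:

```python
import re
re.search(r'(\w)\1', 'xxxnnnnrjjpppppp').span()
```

The backreference `\1` re-matches whatever the first group consumed, character for character.
The match spans [0:2] → 'xx'.

(0, 2)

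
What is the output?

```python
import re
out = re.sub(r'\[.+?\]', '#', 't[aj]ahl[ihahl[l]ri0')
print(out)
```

t#ahl#ri0

The `?` after the quantifier makes it lazy — it takes as little as possible before letting the rest of the pattern try.
Matches: at [1:5] → '[aj]'; at [8:17] → '[ihahl[l]'.
Each match is replaced by '#'.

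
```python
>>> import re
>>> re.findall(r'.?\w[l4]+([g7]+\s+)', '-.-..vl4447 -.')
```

The pattern matches optionally any character, then a word character, then one or more of one of [l4]; then one or more of one of [g7], then one or more of whitespace (captured).
Matches: at [4:12] match '.vl4447 ', group 1 = '7 '.
Because there's exactly one group, `findall` drops the full match and keeps group 1 from the one hit.

['7 ']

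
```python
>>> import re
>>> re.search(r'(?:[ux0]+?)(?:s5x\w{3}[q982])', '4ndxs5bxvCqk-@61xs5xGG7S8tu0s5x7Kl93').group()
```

Pattern: one or more of one of [ux0] (lazy) (non-capturing group); then the literal 's5x', then exactly 3 of a word character, then one of [q982] (non-capturing group).
Unlike `match`, `search` isn't anchored — it looks for the pattern anywhere in the string.
The match spans [26:35] → 'u0s5x7Kl9'.

'u0s5x7Kl9'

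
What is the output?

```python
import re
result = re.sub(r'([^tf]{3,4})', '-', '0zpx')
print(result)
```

-

Pattern: 3 to 4 of any character except [tf] (captured).
Matches: at [0:4] → '0zpx'.
Each match is replaced by '-'.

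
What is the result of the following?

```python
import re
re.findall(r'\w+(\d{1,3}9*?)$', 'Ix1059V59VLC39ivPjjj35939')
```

The pattern matches one or more of a word character; then 1 to 3 of a digit, then zero or more of the literal '9' (lazy) (captured); then anchored at the end.
Walking the string: at [0:25] match 'Ix1059V59VLC39ivPjjj35939', group 1 = '9'.
`findall` collects group 1 from the one match (1 total).

['9']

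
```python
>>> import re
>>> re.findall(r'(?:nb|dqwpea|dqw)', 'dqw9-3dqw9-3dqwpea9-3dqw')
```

Alternation isn't longest-match — the leftmost alternative that fits at this position is chosen.
Walking the string: at [0:3] → 'dqw'; at [6:9] → 'dqw'; at [12:18] → 'dqwpea'; at [21:24] → 'dqw'.
`findall` yields the raw match text (4 of them) because the pattern has no groups.

['dqw', 'dqw', 'dqwpea', 'dqw']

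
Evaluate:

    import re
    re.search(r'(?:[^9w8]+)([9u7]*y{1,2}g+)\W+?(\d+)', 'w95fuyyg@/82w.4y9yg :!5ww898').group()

'5fuyyg@/82'

This matches one or more of any character except [9w8] (non-capturing group); then zero or more of one of [9u7], then 1 to 2 of the literal 'y', then one or more of a literal 'g' (captured); then one or more of a non-word character (lazy); then one or more of a digit (captured).
Unlike `match`, `search` isn't anchored — it looks for the pattern anywhere in the string.
The match spans [2:12] → '5fuyyg@/82'.
Captured: group 1 = 'yg', group 2 = '82'.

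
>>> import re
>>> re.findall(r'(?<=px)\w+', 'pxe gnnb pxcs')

['e', 'cs']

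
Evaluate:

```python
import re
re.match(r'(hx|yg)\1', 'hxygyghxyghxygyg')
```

`\1` has to match the exact text group 1 already captured.
`re.match` won't scan ahead — the pattern has to work from the very first character.
Here the pattern fails at index 0, so the call returns None.

None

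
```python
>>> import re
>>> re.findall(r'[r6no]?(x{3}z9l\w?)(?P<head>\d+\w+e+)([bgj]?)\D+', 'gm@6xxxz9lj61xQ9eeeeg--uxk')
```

With 3 capturing groups, `findall` returns a 3-tuple per match.

[('xxxz9lj', '61xQ9eeee', 'g')]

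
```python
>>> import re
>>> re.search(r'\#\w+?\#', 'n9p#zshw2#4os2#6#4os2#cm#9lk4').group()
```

Unlike `match`, `search` isn't anchored — it looks for the pattern anywhere in the string.
The match spans [3:10] → '#zshw2#'.

'#zshw2#'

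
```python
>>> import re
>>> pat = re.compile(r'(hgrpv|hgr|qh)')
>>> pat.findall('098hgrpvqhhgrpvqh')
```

['hgrpv', 'qh', 'hgrpv', 'qh']

The regex engine tests alternatives in the order written; an earlier branch that matches wins even if a later one would match more.
Scanning left to right: at [3:8] match 'hgrpv', group 1 = 'hgrpv'; at [8:10] match 'qh', group 1 = 'qh'; at [10:15] match 'hgrpv', group 1 = 'hgrpv'; at [15:17] match 'qh', group 1 = 'qh'.
`findall` collects group 1 from each match (4 total).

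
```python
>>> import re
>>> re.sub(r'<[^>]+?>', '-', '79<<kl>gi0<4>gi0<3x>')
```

Every occurrence is swapped for '-'.

'79-gi0-gi0-'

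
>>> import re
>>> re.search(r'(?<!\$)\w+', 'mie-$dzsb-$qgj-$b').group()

The negative lookahead/lookbehind blocks any match where the forbidden context is present.
The match spans [0:3] → 'mie'.

'mie'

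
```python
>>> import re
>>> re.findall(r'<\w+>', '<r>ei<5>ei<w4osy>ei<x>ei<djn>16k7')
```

['<r>', '<5>', '<w4osy>', '<x>', '<djn>']

No capturing groups, so `findall` returns the 5 full match strings.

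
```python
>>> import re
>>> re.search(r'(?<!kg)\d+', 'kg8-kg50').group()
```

'0'

The negative lookahead/lookbehind blocks any match where the forbidden context is present.
The match spans [7:8] → '0'.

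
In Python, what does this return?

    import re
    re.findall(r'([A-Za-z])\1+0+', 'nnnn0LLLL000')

['n', 'L']

The backreference `\1` re-matches whatever the first group consumed, character for character.
With a single group, `findall` returns only what that group captured — 2 items.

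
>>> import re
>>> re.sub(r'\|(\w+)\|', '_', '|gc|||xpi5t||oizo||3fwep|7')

'_|___7'

Matches: at [0:4] → '|gc|'; at [5:12] → '|xpi5t|'; at [12:18] → '|oizo|'; at [18:25] → '|3fwep|'.
Each match is replaced by '_'.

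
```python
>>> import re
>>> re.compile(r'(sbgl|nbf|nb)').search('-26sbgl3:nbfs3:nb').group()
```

`re.search` tries every starting position until one works.
The match spans [3:7] → 'sbgl'.
Captured: group 1 = 'sbgl'.

'sbgl'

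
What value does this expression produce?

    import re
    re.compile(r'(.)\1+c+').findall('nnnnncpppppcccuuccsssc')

After group 1 captures some text, `\1` only succeeds where that same text appears again.
Walking the string: at [0:6] match 'nnnnnc', group 1 = 'n'; at [6:14] match 'pppppccc', group 1 = 'p'; at [14:18] match 'uucc', group 1 = 'u'; at [18:22] match 'sssc', group 1 = 's'.
One capturing group, so `findall` returns just the captured substring from each match — 4 in all.

['n', 'p', 'u', 's']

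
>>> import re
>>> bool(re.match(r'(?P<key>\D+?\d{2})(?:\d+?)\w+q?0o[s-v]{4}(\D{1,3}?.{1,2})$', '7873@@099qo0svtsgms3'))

False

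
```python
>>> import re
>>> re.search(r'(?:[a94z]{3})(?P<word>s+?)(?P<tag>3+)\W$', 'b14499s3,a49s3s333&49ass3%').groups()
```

('ss', '3')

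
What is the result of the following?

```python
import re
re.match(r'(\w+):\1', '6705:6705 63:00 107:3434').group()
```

'6705:6705'

`re.match` won't scan ahead — the pattern has to work from the very first character.
The match spans [0:9] → '6705:6705'.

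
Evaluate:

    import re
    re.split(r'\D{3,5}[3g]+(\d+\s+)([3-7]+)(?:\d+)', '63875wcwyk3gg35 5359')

Pattern: 3 to 5 of a non-digit, then one or more of one of [3g]; then one or more of a digit, then one or more of whitespace (captured); then one or more of a character in [3-7] (captured); then one or more of a digit (non-capturing group).
Matches to split on: at [5:20] → 'wcwyk3gg35 5359'.
`re.split` interleaves the captured-group text with the surrounding fragments.

['63875', '5 ', '535', '']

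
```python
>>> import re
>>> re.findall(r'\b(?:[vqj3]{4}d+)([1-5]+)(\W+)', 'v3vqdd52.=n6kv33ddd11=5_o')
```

[('52', '.=')]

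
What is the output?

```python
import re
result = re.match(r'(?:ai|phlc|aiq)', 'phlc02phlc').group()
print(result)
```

With `match`, the pattern is implicitly anchored at the beginning.
The match spans [0:4] → 'phlc'.

phlc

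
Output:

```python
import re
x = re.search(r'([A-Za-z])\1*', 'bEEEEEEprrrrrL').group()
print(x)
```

b

`\1` is not a pattern — it's the concrete string captured by group 1, re-applied verbatim.
Unlike `match`, `search` isn't anchored — it looks for the pattern anywhere in the string.
The match spans [0:1] → 'b'.
Captured: group 1 = 'b'.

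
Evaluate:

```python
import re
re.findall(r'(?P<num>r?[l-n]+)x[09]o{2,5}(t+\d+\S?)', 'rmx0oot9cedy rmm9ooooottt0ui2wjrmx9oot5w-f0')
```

The pattern matches optionally a literal 'r', then one or more of a character in [l-n] (captured as 'num'); then the literal 'x', then one of [09], then 2 to 5 of the literal 'o'; then one or more of the literal 't', then one or more of a digit, then optionally a non-whitespace character (captured).
`findall` packs the 2 group values into a tuple for every match.

[('rm', 't9c'), ('rm', 't5w')]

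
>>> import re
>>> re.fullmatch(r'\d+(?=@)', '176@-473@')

None

The positive lookaround only admits positions where the adjacent text matches; those characters stay outside the span.
`re.fullmatch` requires the pattern to consume the entire string.
Here the string isn't matched end-to-end, so the call returns None.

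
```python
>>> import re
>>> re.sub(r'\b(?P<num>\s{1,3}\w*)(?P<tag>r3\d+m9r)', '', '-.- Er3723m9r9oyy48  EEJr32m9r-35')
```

`sub` substitutes '' at each match site.

'-.- Er3723m9r9oyy48-35'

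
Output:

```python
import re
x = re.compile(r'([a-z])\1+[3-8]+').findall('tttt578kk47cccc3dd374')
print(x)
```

['t', 'k', 'c', 'd']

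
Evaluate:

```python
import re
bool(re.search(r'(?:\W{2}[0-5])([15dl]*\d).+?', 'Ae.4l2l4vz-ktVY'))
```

False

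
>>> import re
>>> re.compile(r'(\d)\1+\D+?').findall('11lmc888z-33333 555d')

['1', '8', '3', '5']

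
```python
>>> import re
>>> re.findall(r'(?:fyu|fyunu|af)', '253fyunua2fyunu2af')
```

['fyu', 'fyu', 'af']

Alternation tries branches left to right and keeps the first one that lets the overall match succeed at that position.
Scanning left to right: at [3:6] → 'fyu'; at [10:13] → 'fyu'; at [16:18] → 'af'.
With no groups in the pattern, `findall` gives back each whole match — 3 here.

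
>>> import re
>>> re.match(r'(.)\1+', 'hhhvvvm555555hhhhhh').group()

'hhh'

`\1` is not a pattern — it's the concrete string captured by group 1, re-applied verbatim.
`re.match` won't scan ahead — the pattern has to work from the very first character.
The match spans [0:3] → 'hhh'.
Captured: group 1 = 'h'.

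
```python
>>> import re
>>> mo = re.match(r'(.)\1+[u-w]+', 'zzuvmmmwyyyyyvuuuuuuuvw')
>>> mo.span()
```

(0, 4)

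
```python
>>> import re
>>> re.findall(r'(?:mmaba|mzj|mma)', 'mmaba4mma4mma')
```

['mmaba', 'mma', 'mma']

Branches in `(...|...)` are attempted left-to-right; the first branch that allows the whole pattern to succeed is taken.
Walking the string: at [0:5] → 'mmaba'; at [6:9] → 'mma'; at [10:13] → 'mma'.
`findall` yields the raw match text (3 of them) because the pattern has no groups.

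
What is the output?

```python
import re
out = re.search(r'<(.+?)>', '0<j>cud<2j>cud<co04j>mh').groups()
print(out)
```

('j',)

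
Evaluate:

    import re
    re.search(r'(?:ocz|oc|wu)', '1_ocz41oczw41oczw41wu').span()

(2, 5)

The regex engine tests alternatives in the order written; an earlier branch that matches wins even if a later one would match more.
`re.search` tries every starting position until one works.
The match spans [2:5] → 'ocz'.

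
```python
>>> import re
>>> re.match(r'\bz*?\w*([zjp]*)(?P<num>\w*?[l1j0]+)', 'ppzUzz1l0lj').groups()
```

The match spans [0:11] → 'ppzUzz1l0lj'.
Captured: group 1 = '', group 2 = 'j'.

('', 'j')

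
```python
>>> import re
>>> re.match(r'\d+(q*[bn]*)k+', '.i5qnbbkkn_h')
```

None

Pattern: one or more of a digit; then zero or more of the literal 'q', then zero or more of one of [bn] (captured); then one or more of a literal 'k'.
`re.match` won't scan ahead — the pattern has to work from the very first character.
Here the string doesn't start with a match, so the call returns None.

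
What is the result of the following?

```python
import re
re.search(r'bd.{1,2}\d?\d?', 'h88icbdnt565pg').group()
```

The pattern matches the literal 'bd', then 1 to 2 of any character; then optionally a digit; then optionally a digit.
The match spans [5:11] → 'bdnt56'.

'bdnt56'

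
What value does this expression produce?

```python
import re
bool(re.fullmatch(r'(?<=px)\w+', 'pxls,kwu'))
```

False

`fullmatch` succeeds only if the pattern covers the string from start to end.
Here the pattern can't cover the whole string, so the call returns None, and `bool(None)` is False.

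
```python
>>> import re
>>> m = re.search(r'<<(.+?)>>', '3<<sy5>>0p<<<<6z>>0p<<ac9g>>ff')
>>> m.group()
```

'<<sy5>>'

The `?` after the quantifier makes it lazy — it takes as little as possible before letting the rest of the pattern try.
The match spans [1:8] → '<<sy5>>'.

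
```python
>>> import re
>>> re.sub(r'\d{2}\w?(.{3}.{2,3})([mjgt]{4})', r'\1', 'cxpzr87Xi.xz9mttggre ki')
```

'cxpzri.xz9mre ki'

`\1` in the replacement pulls in group 1's text for each match.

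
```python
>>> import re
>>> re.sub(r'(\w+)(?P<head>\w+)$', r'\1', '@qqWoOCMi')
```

'@qqWoOCM'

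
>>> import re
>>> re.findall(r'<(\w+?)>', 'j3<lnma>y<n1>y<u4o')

['lnma', 'n1']

One capturing group, so `findall` returns just the captured substring from each match — 2 in all.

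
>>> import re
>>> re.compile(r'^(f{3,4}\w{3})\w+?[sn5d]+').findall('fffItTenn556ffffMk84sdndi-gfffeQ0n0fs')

Pattern: anchored at the start of the string; then 3 to 4 of a literal 'f', then exactly 3 of a word character (captured); then one or more of a word character (lazy); then one or more of one of [sn5d].
`findall` collects group 1 from the one match (1 total).

['fffItT']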